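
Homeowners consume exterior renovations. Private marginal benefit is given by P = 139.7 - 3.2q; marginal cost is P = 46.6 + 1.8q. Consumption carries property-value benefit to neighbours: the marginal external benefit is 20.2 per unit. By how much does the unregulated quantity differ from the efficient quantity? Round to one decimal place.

4.0 units

Market equilibrium (private): 46.6 + 1.8q = 139.7 - 3.2q → q_m = 18.6200.
Social marginal benefit = demand + MEB = 159.9 - 3.2q.
Set SMB = MC: 159.9 - 3.2q = 46.6 + 1.8q → q* = 22.6600.
Gap = |18.6200 − 22.6600| = 4.0400.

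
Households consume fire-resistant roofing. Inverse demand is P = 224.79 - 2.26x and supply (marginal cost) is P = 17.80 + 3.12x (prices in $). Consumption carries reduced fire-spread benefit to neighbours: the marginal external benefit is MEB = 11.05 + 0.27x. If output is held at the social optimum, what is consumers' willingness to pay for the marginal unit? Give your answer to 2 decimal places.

P = $128.36

Social marginal benefit = demand + MEB = 235.84 - 1.99x.
Set SMB = MC: 235.84 - 1.99x = 17.80 + 3.12x → x* = 42.6693.
Consumer price on the demand curve at x*: 224.79 − 2.26×42.6693 = 128.3574.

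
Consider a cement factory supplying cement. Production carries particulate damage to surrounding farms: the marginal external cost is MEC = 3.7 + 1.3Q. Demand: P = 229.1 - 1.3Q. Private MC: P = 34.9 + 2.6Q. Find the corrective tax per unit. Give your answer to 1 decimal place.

Social marginal cost = private MC + MEC = 38.6 + 3.9Q.
Set SMC = demand: 38.6 + 3.9Q = 229.1 - 1.3Q → Q* = 36.6346.
The Pigouvian tax equals MEC at Q*: 3.7 + 1.3×36.6346 = 51.3250.

tax = 51.3 per unit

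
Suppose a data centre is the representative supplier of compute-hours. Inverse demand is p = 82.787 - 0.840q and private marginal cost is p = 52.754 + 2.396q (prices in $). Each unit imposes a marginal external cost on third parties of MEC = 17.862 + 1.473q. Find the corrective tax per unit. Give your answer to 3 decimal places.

Social marginal cost = private MC + MEC = 70.616 + 3.869q.
Set SMC = demand: 70.616 + 3.869q = 82.787 - 0.840q → q* = 2.5846.
The Pigouvian tax equals MEC at q*: 17.862 + 1.473×2.5846 = 21.6691.

tax = $21.669 per unit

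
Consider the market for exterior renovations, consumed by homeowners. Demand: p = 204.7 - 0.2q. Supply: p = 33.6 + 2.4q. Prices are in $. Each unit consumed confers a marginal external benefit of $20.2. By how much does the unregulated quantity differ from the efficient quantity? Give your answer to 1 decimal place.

7.8 units

Market equilibrium (private): 33.6 + 2.4q = 204.7 - 0.2q → q_m = 65.8077.
Social marginal benefit = demand + MEB = 224.9 - 0.2q.
Set SMB = MC: 224.9 - 0.2q = 33.6 + 2.4q → q* = 73.5769.
Gap = |65.8077 − 73.5769| = 7.7692.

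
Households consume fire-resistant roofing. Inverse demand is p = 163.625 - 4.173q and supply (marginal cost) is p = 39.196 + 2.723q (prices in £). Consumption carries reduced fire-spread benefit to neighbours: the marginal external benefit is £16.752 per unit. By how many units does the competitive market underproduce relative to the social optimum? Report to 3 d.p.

Market equilibrium (private): 39.196 + 2.723q = 163.625 - 4.173q → q_m = 18.0436.
Social marginal benefit = demand + MEB = 180.377 - 4.173q.
Set SMB = MC: 180.377 - 4.173q = 39.196 + 2.723q → q* = 20.4729.
Gap = |18.0436 − 20.4729| = 2.4293.

2.429 units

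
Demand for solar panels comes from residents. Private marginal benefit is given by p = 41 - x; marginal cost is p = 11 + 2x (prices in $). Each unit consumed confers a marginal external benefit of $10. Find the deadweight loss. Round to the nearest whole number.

Market equilibrium (private): 11 + 2x = 41 - x → x_m = 10.0000.
Social marginal benefit = demand + MEB = 51 - x.
Set SMB = MC: 51 - x = 11 + 2x → x* = 13.3333.
Between x* and x_m the wedge SMB − MC runs linearly from 0 to MEB(x_m), so the loss is a triangle.
DWL = ½ × 3.3333 × 10.0000 = 16.6665.

DWL = $17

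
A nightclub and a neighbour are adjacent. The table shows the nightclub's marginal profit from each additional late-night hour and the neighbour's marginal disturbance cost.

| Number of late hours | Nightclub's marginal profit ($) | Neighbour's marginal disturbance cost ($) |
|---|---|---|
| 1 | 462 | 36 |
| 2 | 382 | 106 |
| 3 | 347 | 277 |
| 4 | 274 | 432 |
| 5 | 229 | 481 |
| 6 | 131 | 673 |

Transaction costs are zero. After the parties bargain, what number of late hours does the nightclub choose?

Bargaining reaches the level where marginal profit last exceeds marginal disturbance cost.
That holds through level 3 (347 ≥ 277) but not at 4 (274 < 432).

3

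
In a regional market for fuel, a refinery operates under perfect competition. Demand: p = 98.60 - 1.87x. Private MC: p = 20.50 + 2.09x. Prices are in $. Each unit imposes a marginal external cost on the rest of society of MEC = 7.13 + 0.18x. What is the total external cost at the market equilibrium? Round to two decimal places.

Market equilibrium (private): 20.50 + 2.09x = 98.60 - 1.87x → x_m = 19.7222.
Total external cost = ∫₀^{x_m} (7.13 + 0.18x) dx = 7.13×19.7222 + ½×0.18×19.7222² = 175.6262.

$175.63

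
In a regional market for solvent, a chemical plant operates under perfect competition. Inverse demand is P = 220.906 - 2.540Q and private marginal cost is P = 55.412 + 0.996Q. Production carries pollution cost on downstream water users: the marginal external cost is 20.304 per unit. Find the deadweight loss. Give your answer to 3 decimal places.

DWL = 58.294

Market equilibrium (private): 55.412 + 0.996Q = 220.906 - 2.540Q → Q_m = 46.8026.
Social marginal cost = private MC + MEC = 75.716 + 0.996Q.
Set SMC = demand: 75.716 + 0.996Q = 220.906 - 2.540Q → Q* = 41.0605.
Between Q* and Q_m the wedge SMC − demand runs linearly from 0 to MEC(Q_m), so the loss is a triangle.
DWL = ½ × 5.7421 × 20.3040 = 58.2938.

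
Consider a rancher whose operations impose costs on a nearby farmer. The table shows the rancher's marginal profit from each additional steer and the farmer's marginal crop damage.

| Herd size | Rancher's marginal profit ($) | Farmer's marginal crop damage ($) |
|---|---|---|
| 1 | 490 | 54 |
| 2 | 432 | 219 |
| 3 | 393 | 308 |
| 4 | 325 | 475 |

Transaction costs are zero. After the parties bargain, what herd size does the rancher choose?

3

Bargaining reaches the level where marginal profit last exceeds marginal crop damage.
That holds through level 3 (393 ≥ 308) but not at 4 (325 < 475).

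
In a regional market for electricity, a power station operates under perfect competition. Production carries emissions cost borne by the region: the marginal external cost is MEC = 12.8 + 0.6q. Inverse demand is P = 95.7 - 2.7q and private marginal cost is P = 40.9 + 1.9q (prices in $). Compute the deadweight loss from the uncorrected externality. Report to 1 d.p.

Market equilibrium (private): 40.9 + 1.9q = 95.7 - 2.7q → q_m = 11.9130.
Social marginal cost = private MC + MEC = 53.7 + 2.5q.
Set SMC = demand: 53.7 + 2.5q = 95.7 - 2.7q → q* = 8.0769.
The welfare-loss triangle has base |q_m − q*| and height MEC(q_m) (the vertical gap between SMC and demand is zero at q* and MEC at q_m).
DWL = ½ × 3.8361 × 19.9478 = 38.2609.

DWL = $38.3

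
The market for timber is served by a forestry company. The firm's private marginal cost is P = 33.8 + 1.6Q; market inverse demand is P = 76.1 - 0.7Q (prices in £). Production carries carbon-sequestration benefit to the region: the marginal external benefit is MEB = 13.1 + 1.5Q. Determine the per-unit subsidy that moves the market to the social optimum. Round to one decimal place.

subsidy = £117.0 per unit

Social marginal cost = private MC − MEB = 20.7 + 0.1Q.
Set SMC = demand: 20.7 + 0.1Q = 76.1 - 0.7Q → Q* = 69.2500.
The Pigouvian subsidy equals MEB at Q*: 13.1 + 1.5×69.2500 = 116.9750.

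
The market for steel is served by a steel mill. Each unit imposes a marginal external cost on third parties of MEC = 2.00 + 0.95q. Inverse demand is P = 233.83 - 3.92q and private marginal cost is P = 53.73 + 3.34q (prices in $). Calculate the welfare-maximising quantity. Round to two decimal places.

Social marginal cost = private MC + MEC = 55.73 + 4.29q.
Set SMC = demand: 55.73 + 4.29q = 233.83 - 3.92q → q* = 21.6931.

q* = 21.69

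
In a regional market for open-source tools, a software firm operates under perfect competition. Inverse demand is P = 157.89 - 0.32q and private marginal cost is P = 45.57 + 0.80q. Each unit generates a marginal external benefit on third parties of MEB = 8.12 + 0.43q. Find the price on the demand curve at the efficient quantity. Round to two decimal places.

Social marginal cost = private MC − MEB = 37.45 + 0.37q.
Set SMC = demand: 37.45 + 0.37q = 157.89 - 0.32q → q* = 174.5507.
Consumer price on the demand curve at q*: 157.89 − 0.32×174.5507 = 102.0338.

P = 102.03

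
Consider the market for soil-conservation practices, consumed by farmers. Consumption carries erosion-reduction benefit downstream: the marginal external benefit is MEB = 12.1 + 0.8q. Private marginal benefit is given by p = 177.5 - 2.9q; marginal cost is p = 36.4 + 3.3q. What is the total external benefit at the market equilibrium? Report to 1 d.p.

482.5

Market equilibrium (private): 36.4 + 3.3q = 177.5 - 2.9q → q_m = 22.7581.
Total external benefit = ∫₀^{q_m} (12.1 + 0.8q) dq = 12.1×22.7581 + ½×0.8×22.7581² = 482.5455.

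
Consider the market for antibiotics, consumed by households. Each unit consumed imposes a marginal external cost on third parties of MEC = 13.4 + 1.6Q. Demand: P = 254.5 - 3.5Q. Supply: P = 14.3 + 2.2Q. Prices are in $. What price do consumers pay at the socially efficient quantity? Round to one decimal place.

P = $145.8

Social marginal benefit = demand − MEC = 241.1 - 5.1Q.
Set SMB = MC: 241.1 - 5.1Q = 14.3 + 2.2Q → Q* = 31.0685.
Consumer price on the demand curve at Q*: 254.5 − 3.5×31.0685 = 145.7603.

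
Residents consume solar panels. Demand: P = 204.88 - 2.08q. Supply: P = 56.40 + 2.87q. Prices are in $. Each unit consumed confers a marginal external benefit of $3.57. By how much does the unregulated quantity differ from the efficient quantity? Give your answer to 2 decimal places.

0.72 units

Market equilibrium (private): 56.40 + 2.87q = 204.88 - 2.08q → q_m = 29.9960.
Social marginal benefit = demand + MEB = 208.45 - 2.08q.
Set SMB = MC: 208.45 - 2.08q = 56.40 + 2.87q → q* = 30.7172.
Gap = |29.9960 − 30.7172| = 0.7212.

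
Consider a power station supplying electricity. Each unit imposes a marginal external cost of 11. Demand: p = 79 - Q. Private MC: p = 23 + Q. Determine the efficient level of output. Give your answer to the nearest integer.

Q* = 23

Social marginal cost = private MC + MEC = 34 + Q.
Set SMC = demand: 34 + Q = 79 - Q → Q* = 22.5000.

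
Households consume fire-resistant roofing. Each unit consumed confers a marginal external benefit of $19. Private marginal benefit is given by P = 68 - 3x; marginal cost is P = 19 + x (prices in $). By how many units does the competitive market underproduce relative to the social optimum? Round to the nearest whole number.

5 units

Market equilibrium (private): 19 + x = 68 - 3x → x_m = 12.2500.
Social marginal benefit = demand + MEB = 87 - 3x.
Set SMB = MC: 87 - 3x = 19 + x → x* = 17.0000.
Gap = |12.2500 − 17.0000| = 4.7500.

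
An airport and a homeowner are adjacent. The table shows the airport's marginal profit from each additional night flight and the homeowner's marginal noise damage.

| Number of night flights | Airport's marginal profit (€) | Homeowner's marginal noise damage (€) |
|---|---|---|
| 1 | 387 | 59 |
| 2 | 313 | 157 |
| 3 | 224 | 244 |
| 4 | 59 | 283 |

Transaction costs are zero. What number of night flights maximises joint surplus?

Bargaining reaches the level where marginal profit last exceeds marginal noise damage.
That holds through level 2 (313 ≥ 157) but not at 3 (224 < 244).

2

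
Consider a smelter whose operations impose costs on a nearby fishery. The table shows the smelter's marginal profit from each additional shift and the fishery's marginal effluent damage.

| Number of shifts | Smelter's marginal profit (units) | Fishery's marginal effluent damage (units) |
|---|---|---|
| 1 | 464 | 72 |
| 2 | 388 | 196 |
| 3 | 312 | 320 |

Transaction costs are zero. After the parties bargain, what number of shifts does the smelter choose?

Bargaining reaches the level where marginal profit last exceeds marginal effluent damage.
That holds through level 2 (388 ≥ 196) but not at 3 (312 < 320).

2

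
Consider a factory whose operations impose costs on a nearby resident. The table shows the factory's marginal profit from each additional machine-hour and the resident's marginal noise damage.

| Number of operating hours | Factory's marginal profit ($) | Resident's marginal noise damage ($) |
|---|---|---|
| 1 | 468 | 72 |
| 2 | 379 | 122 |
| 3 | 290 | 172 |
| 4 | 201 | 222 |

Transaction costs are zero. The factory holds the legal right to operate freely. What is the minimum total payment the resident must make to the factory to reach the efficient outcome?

Left alone the factory would choose level 4 (marginal profit stays positive).
Efficient level: k* = 3 (marginal profit ≥ marginal noise damage through 3).
The resident must at least cover the factory's forgone profit from cutting 4→3: 201 = 201.

$201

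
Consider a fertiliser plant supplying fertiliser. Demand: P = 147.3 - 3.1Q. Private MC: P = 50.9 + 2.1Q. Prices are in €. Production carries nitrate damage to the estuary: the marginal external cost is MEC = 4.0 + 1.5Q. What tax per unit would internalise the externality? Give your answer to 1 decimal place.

Social marginal cost = private MC + MEC = 54.9 + 3.6Q.
Set SMC = demand: 54.9 + 3.6Q = 147.3 - 3.1Q → Q* = 13.7910.
The Pigouvian tax equals MEC at Q*: 4.0 + 1.5×13.7910 = 24.6865.

tax = €24.7 per unit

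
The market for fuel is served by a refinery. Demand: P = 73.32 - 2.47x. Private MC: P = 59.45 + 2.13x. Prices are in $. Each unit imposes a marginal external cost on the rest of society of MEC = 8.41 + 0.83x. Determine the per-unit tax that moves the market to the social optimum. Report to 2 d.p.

tax = $9.24 per unit

Social marginal cost = private MC + MEC = 67.86 + 2.96x.
Set SMC = demand: 67.86 + 2.96x = 73.32 - 2.47x → x* = 1.0055.
The Pigouvian tax equals MEC at x*: 8.41 + 0.83×1.0055 = 9.2446.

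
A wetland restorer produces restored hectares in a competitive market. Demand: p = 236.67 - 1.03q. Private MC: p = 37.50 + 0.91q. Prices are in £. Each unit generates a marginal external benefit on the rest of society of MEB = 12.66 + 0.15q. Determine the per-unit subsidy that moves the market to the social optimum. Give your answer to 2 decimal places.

subsidy = £30.41 per unit

Social marginal cost = private MC − MEB = 24.84 + 0.76q.
Set SMC = demand: 24.84 + 0.76q = 236.67 - 1.03q → q* = 118.3408.
The Pigouvian subsidy equals MEB at q*: 12.66 + 0.15×118.3408 = 30.4111.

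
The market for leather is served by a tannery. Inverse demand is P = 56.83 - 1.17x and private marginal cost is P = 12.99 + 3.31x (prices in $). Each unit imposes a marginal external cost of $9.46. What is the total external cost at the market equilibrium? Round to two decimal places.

$92.57

Market equilibrium (private): 12.99 + 3.31x = 56.83 - 1.17x → x_m = 9.7857.
Total external cost = MEC × x_m = 9.46 × 9.7857 = 92.5727.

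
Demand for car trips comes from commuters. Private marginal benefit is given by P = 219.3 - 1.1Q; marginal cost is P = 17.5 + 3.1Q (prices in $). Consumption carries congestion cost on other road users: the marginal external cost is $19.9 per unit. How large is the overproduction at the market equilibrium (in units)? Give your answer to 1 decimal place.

4.7 units

Market equilibrium (private): 17.5 + 3.1Q = 219.3 - 1.1Q → Q_m = 48.0476.
Social marginal benefit = demand − MEC = 199.4 - 1.1Q.
Set SMB = MC: 199.4 - 1.1Q = 17.5 + 3.1Q → Q* = 43.3095.
Gap = |48.0476 − 43.3095| = 4.7381.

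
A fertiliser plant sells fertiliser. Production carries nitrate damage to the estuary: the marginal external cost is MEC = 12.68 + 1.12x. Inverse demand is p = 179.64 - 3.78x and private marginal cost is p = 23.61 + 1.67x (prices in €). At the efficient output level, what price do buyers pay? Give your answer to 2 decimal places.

P = €97.16

Social marginal cost = private MC + MEC = 36.29 + 2.79x.
Set SMC = demand: 36.29 + 2.79x = 179.64 - 3.78x → x* = 21.8189.
Consumer price on the demand curve at x*: 179.64 − 3.78×21.8189 = 97.1646.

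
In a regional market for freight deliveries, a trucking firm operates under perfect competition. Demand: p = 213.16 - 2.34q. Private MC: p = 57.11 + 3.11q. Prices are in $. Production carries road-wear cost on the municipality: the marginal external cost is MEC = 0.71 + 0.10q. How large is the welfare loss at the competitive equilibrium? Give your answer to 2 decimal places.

DWL = $1.15

Market equilibrium (private): 57.11 + 3.11q = 213.16 - 2.34q → q_m = 28.6330.
Social marginal cost = private MC + MEC = 57.82 + 3.21q.
Set SMC = demand: 57.82 + 3.21q = 213.16 - 2.34q → q* = 27.9892.
The loss is the area between SMC and demand from q* to q_m; with linear curves that's a triangle of height MEC(q_m).
DWL = ½ × 0.6438 × 3.5733 = 1.1502.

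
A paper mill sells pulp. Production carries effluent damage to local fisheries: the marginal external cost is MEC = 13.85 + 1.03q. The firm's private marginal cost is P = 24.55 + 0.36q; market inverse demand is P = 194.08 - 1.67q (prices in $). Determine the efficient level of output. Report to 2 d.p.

q* = 50.88

Social marginal cost = private MC + MEC = 38.40 + 1.39q.
Set SMC = demand: 38.40 + 1.39q = 194.08 - 1.67q → q* = 50.8758.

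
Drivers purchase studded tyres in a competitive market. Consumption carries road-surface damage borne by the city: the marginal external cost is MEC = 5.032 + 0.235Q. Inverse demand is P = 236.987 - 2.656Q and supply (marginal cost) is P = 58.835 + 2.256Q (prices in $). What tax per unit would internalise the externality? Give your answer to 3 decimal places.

tax = $12.936 per unit

Social marginal benefit = demand − MEC = 231.955 - 2.891Q.
Set SMB = MC: 231.955 - 2.891Q = 58.835 + 2.256Q → Q* = 33.6351.
The Pigouvian tax equals MEC at Q*: 5.032 + 0.235×33.6351 = 12.9362.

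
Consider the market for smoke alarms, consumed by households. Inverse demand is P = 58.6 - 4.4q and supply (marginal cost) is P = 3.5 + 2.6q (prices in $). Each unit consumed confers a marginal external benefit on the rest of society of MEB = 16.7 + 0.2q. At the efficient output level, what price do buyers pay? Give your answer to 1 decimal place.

Social marginal benefit = demand + MEB = 75.3 - 4.2q.
Set SMB = MC: 75.3 - 4.2q = 3.5 + 2.6q → q* = 10.5588.
Consumer price on the demand curve at q*: 58.6 − 4.4×10.5588 = 12.1413.

P = $12.1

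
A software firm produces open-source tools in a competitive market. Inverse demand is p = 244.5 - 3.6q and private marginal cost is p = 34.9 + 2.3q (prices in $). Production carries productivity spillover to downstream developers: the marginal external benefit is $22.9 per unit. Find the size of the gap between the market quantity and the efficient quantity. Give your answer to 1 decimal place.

Market equilibrium (private): 34.9 + 2.3q = 244.5 - 3.6q → q_m = 35.5254.
Social marginal cost = private MC − MEB = 12.0 + 2.3q.
Set SMC = demand: 12.0 + 2.3q = 244.5 - 3.6q → q* = 39.4068.
Gap = |35.5254 − 39.4068| = 3.8814.

3.9 units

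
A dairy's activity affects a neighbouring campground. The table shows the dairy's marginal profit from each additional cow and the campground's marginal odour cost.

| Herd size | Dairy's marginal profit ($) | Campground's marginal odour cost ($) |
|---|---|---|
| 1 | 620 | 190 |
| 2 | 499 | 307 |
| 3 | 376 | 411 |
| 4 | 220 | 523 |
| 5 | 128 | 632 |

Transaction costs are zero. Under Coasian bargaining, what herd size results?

2

Bargaining reaches the level where marginal profit last exceeds marginal odour cost.
That holds through level 2 (499 ≥ 307) but not at 3 (376 < 411).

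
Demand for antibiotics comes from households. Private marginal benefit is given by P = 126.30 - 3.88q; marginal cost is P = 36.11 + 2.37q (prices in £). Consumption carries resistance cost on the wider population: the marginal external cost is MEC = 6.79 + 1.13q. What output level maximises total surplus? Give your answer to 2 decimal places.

q* = 11.30

Social marginal benefit = demand − MEC = 119.51 - 5.01q.
Set SMB = MC: 119.51 - 5.01q = 36.11 + 2.37q → q* = 11.3008.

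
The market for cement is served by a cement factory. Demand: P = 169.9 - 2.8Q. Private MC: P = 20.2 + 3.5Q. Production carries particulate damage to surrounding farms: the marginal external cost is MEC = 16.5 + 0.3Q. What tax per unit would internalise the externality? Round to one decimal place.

tax = 22.6 per unit

Social marginal cost = private MC + MEC = 36.7 + 3.8Q.
Set SMC = demand: 36.7 + 3.8Q = 169.9 - 2.8Q → Q* = 20.1818.
The Pigouvian tax equals MEC at Q*: 16.5 + 0.3×20.1818 = 22.5545.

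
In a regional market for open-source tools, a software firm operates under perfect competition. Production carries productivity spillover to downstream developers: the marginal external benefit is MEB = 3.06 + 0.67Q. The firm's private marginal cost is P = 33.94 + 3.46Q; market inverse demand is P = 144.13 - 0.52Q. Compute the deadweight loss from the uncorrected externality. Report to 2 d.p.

DWL = 70.54

Market equilibrium (private): 33.94 + 3.46Q = 144.13 - 0.52Q → Q_m = 27.6859.
Social marginal cost = private MC − MEB = 30.88 + 2.79Q.
Set SMC = demand: 30.88 + 2.79Q = 144.13 - 0.52Q → Q* = 34.2145.
The welfare-loss triangle has base |Q_m − Q*| and height MEB(Q_m) (the vertical gap between SMC and demand is zero at Q* and MEB at Q_m).
DWL = ½ × 6.5286 × 21.6096 = 70.5402.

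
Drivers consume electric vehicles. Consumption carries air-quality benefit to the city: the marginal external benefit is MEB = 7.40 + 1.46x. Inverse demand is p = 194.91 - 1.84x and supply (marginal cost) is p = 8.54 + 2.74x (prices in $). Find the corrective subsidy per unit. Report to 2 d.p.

subsidy = $98.07 per unit

Social marginal benefit = demand + MEB = 202.31 - 0.38x.
Set SMB = MC: 202.31 - 0.38x = 8.54 + 2.74x → x* = 62.1058.
The Pigouvian subsidy equals MEB at x*: 7.40 + 1.46×62.1058 = 98.0745.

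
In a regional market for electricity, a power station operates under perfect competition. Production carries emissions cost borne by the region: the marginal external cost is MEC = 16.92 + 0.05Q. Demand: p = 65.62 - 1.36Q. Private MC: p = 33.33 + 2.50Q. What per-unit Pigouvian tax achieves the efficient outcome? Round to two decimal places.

tax = 17.12 per unit

Social marginal cost = private MC + MEC = 50.25 + 2.55Q.
Set SMC = demand: 50.25 + 2.55Q = 65.62 - 1.36Q → Q* = 3.9309.
The Pigouvian tax equals MEC at Q*: 16.92 + 0.05×3.9309 = 17.1165.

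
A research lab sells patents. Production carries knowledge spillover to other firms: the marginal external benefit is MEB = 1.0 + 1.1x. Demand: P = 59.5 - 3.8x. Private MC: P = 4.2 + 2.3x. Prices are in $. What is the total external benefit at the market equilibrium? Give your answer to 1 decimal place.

Market equilibrium (private): 4.2 + 2.3x = 59.5 - 3.8x → x_m = 9.0656.
Total external benefit = ∫₀^{x_m} (1.0 + 1.1x) dx = 1.0×9.0656 + ½×1.1×9.0656² = 54.2674.

$54.3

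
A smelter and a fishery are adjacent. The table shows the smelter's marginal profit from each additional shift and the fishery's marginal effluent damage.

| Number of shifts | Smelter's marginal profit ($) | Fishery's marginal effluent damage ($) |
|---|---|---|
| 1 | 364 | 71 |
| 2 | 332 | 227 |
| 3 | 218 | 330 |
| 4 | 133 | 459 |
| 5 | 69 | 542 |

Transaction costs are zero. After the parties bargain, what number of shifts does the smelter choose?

2

Bargaining reaches the level where marginal profit last exceeds marginal effluent damage.
That holds through level 2 (332 ≥ 227) but not at 3 (218 < 330).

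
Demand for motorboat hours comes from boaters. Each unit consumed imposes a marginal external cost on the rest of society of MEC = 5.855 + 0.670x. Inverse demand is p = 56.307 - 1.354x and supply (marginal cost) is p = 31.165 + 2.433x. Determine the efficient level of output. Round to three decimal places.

x* = 4.327

Social marginal benefit = demand − MEC = 50.452 - 2.024x.
Set SMB = MC: 50.452 - 2.024x = 31.165 + 2.433x → x* = 4.3274.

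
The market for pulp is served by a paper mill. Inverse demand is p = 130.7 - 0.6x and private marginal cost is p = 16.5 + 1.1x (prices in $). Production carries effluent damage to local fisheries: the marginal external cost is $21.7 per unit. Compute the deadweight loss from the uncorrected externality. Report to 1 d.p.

DWL = $138.5

Market equilibrium (private): 16.5 + 1.1x = 130.7 - 0.6x → x_m = 67.1765.
Social marginal cost = private MC + MEC = 38.2 + 1.1x.
Set SMC = demand: 38.2 + 1.1x = 130.7 - 0.6x → x* = 54.4118.
Height of the DWL triangle at x_m is SMC(x_m) − demand(x_m) = MEC(x_m) = 21.7000.
DWL = ½ × 12.7647 × 21.7000 = 138.4970.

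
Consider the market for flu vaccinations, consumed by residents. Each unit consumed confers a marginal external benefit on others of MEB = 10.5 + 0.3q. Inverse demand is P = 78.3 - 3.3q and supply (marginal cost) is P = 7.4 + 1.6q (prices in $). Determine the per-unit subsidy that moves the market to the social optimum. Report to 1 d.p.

Social marginal benefit = demand + MEB = 88.8 - 3.0q.
Set SMB = MC: 88.8 - 3.0q = 7.4 + 1.6q → q* = 17.6957.
The Pigouvian subsidy equals MEB at q*: 10.5 + 0.3×17.6957 = 15.8087.

subsidy = $15.8 per unit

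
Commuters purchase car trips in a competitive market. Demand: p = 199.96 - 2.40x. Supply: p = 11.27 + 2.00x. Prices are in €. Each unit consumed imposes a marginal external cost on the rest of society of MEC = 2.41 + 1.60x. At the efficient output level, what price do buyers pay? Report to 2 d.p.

P = €125.45

Social marginal benefit = demand − MEC = 197.55 - 4.00x.
Set SMB = MC: 197.55 - 4.00x = 11.27 + 2.00x → x* = 31.0467.
Consumer price on the demand curve at x*: 199.96 − 2.40×31.0467 = 125.4479.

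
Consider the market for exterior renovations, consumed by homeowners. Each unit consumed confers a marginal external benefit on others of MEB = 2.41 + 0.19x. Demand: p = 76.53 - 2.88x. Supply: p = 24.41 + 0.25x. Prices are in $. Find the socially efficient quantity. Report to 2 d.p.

Social marginal benefit = demand + MEB = 78.94 - 2.69x.
Set SMB = MC: 78.94 - 2.69x = 24.41 + 0.25x → x* = 18.5476.

x* = 18.55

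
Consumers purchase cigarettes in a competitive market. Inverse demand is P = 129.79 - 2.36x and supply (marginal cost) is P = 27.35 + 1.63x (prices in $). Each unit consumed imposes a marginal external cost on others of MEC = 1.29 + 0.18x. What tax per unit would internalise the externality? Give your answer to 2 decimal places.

Social marginal benefit = demand − MEC = 128.50 - 2.54x.
Set SMB = MC: 128.50 - 2.54x = 27.35 + 1.63x → x* = 24.2566.
The Pigouvian tax equals MEC at x*: 1.29 + 0.18×24.2566 = 5.6562.

tax = $5.66 per unit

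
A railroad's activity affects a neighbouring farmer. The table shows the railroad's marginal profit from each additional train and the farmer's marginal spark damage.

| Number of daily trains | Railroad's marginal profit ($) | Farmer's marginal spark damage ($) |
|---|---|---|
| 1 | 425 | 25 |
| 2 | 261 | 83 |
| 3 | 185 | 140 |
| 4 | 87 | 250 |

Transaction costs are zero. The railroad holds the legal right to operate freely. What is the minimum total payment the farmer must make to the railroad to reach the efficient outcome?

$87

Left alone the railroad would choose level 4 (marginal profit stays positive).
Efficient level: k* = 3 (marginal profit ≥ marginal spark damage through 3).
The farmer must at least cover the railroad's forgone profit from cutting 4→3: 87 = 87.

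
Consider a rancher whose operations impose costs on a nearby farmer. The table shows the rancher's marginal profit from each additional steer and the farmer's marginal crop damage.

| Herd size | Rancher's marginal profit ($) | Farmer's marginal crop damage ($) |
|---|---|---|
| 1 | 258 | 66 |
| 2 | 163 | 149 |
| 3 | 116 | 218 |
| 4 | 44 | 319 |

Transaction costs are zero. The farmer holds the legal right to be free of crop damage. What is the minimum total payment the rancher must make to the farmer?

Efficient level: marginal profit ≥ marginal crop damage through level 2, so k* = 2.
With the farmer holding the right, the rancher must at least compensate total damage at k*: 66 + 149 = 215.

$215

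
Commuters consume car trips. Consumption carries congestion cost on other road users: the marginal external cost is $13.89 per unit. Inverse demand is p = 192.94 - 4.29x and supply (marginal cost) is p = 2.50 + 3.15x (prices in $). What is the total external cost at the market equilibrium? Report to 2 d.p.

$355.54

Market equilibrium (private): 2.50 + 3.15x = 192.94 - 4.29x → x_m = 25.5968.
Total external cost = MEC × x_m = 13.89 × 25.5968 = 355.5396.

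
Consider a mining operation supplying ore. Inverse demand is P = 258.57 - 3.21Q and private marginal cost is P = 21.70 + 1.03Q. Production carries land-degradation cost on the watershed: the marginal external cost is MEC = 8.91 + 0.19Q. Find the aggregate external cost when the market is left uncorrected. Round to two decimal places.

Market equilibrium (private): 21.70 + 1.03Q = 258.57 - 3.21Q → Q_m = 55.8656.
Total external cost = ∫₀^{Q_m} (8.91 + 0.19Q) dQ = 8.91×55.8656 + ½×0.19×55.8656² = 794.2542.

794.25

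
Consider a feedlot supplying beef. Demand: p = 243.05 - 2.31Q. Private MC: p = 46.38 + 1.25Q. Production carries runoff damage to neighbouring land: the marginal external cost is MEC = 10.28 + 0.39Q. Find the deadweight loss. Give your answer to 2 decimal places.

DWL = 128.21

Market equilibrium (private): 46.38 + 1.25Q = 243.05 - 2.31Q → Q_m = 55.2444.
Social marginal cost = private MC + MEC = 56.66 + 1.64Q.
Set SMC = demand: 56.66 + 1.64Q = 243.05 - 2.31Q → Q* = 47.1873.
Height of the DWL triangle at Q_m is SMC(Q_m) − demand(Q_m) = MEC(Q_m) = 31.8253.
DWL = ½ × 8.0571 × 31.8253 = 128.2098.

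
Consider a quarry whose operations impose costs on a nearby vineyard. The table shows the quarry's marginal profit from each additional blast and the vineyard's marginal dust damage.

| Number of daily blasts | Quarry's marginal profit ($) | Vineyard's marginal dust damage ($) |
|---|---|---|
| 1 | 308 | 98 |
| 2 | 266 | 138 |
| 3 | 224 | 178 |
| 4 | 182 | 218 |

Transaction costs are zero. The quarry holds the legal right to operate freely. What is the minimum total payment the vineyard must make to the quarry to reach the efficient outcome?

$182

Left alone the quarry would choose level 4 (marginal profit stays positive).
Efficient level: k* = 3 (marginal profit ≥ marginal dust damage through 3).
The vineyard must at least cover the quarry's forgone profit from cutting 4→3: 182 = 182.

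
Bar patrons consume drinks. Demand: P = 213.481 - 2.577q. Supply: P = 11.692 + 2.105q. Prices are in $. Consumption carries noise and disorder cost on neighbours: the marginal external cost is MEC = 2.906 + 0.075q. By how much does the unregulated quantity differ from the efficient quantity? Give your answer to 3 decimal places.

Market equilibrium (private): 11.692 + 2.105q = 213.481 - 2.577q → q_m = 43.0989.
Social marginal benefit = demand − MEC = 210.575 - 2.652q.
Set SMB = MC: 210.575 - 2.652q = 11.692 + 2.105q → q* = 41.8085.
Gap = |43.0989 − 41.8085| = 1.2904.

1.290 units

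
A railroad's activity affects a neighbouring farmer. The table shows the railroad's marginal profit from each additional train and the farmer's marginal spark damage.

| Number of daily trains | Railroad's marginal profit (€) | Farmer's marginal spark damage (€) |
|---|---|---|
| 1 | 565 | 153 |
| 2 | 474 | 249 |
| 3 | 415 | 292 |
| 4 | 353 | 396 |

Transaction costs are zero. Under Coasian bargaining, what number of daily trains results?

3

Bargaining reaches the level where marginal profit last exceeds marginal spark damage.
That holds through level 3 (415 ≥ 292) but not at 4 (353 < 396).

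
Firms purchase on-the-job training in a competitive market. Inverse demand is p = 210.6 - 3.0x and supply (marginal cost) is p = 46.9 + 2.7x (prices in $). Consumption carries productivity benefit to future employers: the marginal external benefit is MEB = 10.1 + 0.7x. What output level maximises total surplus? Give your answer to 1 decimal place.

x* = 34.8

Social marginal benefit = demand + MEB = 220.7 - 2.3x.
Set SMB = MC: 220.7 - 2.3x = 46.9 + 2.7x → x* = 34.7600.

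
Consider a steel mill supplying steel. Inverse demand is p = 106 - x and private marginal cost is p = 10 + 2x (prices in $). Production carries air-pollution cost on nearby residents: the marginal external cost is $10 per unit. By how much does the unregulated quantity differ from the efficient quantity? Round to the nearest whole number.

Market equilibrium (private): 10 + 2x = 106 - x → x_m = 32.0000.
Social marginal cost = private MC + MEC = 20 + 2x.
Set SMC = demand: 20 + 2x = 106 - x → x* = 28.6667.
Gap = |32.0000 − 28.6667| = 3.3333.

3 units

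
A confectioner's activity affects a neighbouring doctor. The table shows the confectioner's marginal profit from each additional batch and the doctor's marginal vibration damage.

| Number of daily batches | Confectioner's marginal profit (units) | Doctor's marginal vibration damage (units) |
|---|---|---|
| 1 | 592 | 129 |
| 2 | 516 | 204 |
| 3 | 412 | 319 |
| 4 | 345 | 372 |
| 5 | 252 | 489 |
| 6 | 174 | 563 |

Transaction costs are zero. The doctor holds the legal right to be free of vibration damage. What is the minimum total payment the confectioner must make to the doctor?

Efficient level: marginal profit ≥ marginal vibration damage through level 3, so k* = 3.
With the doctor holding the right, the confectioner must at least compensate total damage at k*: 129 + 204 + 319 = 652.

652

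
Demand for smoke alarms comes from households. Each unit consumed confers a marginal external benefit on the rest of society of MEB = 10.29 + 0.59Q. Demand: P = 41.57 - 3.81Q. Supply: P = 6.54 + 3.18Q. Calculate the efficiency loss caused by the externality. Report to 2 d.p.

DWL = 13.71

Market equilibrium (private): 6.54 + 3.18Q = 41.57 - 3.81Q → Q_m = 5.0114.
Social marginal benefit = demand + MEB = 51.86 - 3.22Q.
Set SMB = MC: 51.86 - 3.22Q = 6.54 + 3.18Q → Q* = 7.0813.
Between Q* and Q_m the wedge SMB − MC runs linearly from 0 to MEB(Q_m), so the loss is a triangle.
DWL = ½ × 2.0699 × 13.2468 = 13.7098.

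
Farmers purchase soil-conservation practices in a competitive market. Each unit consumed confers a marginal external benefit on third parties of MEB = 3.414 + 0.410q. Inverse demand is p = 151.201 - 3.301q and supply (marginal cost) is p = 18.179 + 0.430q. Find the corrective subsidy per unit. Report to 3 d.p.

Social marginal benefit = demand + MEB = 154.615 - 2.891q.
Set SMB = MC: 154.615 - 2.891q = 18.179 + 0.430q → q* = 41.0828.
The Pigouvian subsidy equals MEB at q*: 3.414 + 0.410×41.0828 = 20.2579.

subsidy = 20.258 per unit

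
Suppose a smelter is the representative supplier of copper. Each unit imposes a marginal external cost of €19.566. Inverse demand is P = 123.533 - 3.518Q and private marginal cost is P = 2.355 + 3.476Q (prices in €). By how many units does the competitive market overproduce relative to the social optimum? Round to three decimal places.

2.798 units

Market equilibrium (private): 2.355 + 3.476Q = 123.533 - 3.518Q → Q_m = 17.3260.
Social marginal cost = private MC + MEC = 21.921 + 3.476Q.
Set SMC = demand: 21.921 + 3.476Q = 123.533 - 3.518Q → Q* = 14.5285.
Gap = |17.3260 − 14.5285| = 2.7975.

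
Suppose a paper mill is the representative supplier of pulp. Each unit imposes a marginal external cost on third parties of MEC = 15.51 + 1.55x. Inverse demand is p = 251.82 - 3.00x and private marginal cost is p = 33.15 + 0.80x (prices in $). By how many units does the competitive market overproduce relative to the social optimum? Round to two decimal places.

Market equilibrium (private): 33.15 + 0.80x = 251.82 - 3.00x → x_m = 57.5447.
Social marginal cost = private MC + MEC = 48.66 + 2.35x.
Set SMC = demand: 48.66 + 2.35x = 251.82 - 3.00x → x* = 37.9738.
Gap = |57.5447 − 37.9738| = 19.5709.

19.57 units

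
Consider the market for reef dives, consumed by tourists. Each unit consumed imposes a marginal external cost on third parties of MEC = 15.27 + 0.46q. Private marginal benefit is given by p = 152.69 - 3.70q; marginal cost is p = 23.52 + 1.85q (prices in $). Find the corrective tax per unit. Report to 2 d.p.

Social marginal benefit = demand − MEC = 137.42 - 4.16q.
Set SMB = MC: 137.42 - 4.16q = 23.52 + 1.85q → q* = 18.9517.
The Pigouvian tax equals MEC at q*: 15.27 + 0.46×18.9517 = 23.9878.

tax = $23.99 per unit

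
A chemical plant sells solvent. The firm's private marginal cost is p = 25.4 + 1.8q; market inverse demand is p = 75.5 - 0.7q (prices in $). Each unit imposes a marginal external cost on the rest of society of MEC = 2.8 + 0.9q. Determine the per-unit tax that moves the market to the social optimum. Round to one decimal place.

Social marginal cost = private MC + MEC = 28.2 + 2.7q.
Set SMC = demand: 28.2 + 2.7q = 75.5 - 0.7q → q* = 13.9118.
The Pigouvian tax equals MEC at q*: 2.8 + 0.9×13.9118 = 15.3206.

tax = $15.3 per unit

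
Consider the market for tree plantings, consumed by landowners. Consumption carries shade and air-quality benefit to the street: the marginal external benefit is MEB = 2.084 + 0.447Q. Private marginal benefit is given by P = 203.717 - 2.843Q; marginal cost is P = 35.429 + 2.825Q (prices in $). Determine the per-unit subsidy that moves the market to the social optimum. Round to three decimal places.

Social marginal benefit = demand + MEB = 205.801 - 2.396Q.
Set SMB = MC: 205.801 - 2.396Q = 35.429 + 2.825Q → Q* = 32.6321.
The Pigouvian subsidy equals MEB at Q*: 2.084 + 0.447×32.6321 = 16.6705.

subsidy = $16.671 per unit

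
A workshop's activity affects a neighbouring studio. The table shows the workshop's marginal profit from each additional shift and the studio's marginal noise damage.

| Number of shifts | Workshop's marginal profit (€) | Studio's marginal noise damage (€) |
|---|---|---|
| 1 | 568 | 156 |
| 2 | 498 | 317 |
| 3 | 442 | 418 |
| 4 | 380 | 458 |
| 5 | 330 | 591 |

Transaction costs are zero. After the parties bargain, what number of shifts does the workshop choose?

Bargaining reaches the level where marginal profit last exceeds marginal noise damage.
That holds through level 3 (442 ≥ 418) but not at 4 (380 < 458).

3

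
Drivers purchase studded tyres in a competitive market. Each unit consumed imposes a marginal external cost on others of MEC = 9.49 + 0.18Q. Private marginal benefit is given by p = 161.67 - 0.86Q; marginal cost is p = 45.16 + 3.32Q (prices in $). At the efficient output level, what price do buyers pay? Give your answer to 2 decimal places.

Social marginal benefit = demand − MEC = 152.18 - 1.04Q.
Set SMB = MC: 152.18 - 1.04Q = 45.16 + 3.32Q → Q* = 24.5459.
Consumer price on the demand curve at Q*: 161.67 − 0.86×24.5459 = 140.5605.

P = $140.56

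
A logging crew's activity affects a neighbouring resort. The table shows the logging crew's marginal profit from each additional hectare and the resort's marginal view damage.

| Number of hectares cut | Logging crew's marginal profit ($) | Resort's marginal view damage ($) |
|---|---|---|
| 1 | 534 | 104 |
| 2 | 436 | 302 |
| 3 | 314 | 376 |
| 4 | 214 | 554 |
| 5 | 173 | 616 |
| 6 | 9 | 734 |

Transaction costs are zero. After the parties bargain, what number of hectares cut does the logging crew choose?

Bargaining reaches the level where marginal profit last exceeds marginal view damage.
That holds through level 2 (436 ≥ 302) but not at 3 (314 < 376).

2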